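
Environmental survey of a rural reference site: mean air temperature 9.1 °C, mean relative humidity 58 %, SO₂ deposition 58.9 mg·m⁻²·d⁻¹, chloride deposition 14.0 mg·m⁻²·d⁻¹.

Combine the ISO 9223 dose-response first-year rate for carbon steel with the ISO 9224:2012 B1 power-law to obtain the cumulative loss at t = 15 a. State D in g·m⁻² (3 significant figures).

carbon steel: T≤10 °C ⇒ hinge +0.150·(9.1−10) = -0.1350
  Pd branch = 1.77·Pd^0.52·e^(0.02·RH+f) = 41.08 μm/a
  Sd branch = 0.102·Sd^0.62·e^(0.033·RH+0.04·T) = 5.111 μm/a
  sum: 41.08 + 5.111 → r_corr = 46.19 μm/a
Long-term exponent b (ISO 9224 Table 2, B1) = 0.523
  D(15) = 46.19 × 15^0.523 = 46.19 × 4.122 = 190.4 μm
  Mass loss = 190.4 μm × 7.85 g/cm³ = 1494 g·m⁻²

D(15) = 1.49e+03 g·m⁻²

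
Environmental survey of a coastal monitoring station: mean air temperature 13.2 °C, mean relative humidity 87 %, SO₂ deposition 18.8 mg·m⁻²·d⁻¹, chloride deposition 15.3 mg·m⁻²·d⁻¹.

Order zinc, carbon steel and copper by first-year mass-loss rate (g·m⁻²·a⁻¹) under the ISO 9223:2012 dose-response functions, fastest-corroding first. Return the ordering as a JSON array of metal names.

["carbon steel", "copper", "zinc"]

zinc: T>10 °C ⇒ hinge -0.071·(13.2−10) = -0.2272
  SO₂ term: 0.0129·18.8^0.44·exp(0.046·87-0.2272) = 2.045
  Cl⁻ term: 0.0175·15.3^0.57·exp(0.008·87+0.085·13.2) = 0.5103
  sum: 2.045 + 0.5103 → r_corr = 2.555 μm/a
  mass loss = 2.555 μm/a × 7.14 g/cm³ = 18.24 g·m⁻²·a⁻¹
carbon steel: f(T) = -0.054·(T−10) [T>10 °C] = -0.1728
  SO₂ term: 1.77·18.8^0.52·exp(0.02·87-0.1728) = 39.01
  Sd branch = 0.102·Sd^0.62·e^(0.033·RH+0.04·T) = 16.57 μm/a
  r_corr = 39.01 + 16.57 = 55.58 μm/a
  mass loss = 55.58 μm/a × 7.85 g/cm³ = 436.3 g·m⁻²·a⁻¹
copper: T>10 °C ⇒ hinge -0.080·(13.2−10) = -0.2560
  Pd branch = 0.0053·Pd^0.26·e^(0.059·RH+f) = 1.491 μm/a
  Sd branch = 0.01025·Sd^0.27·e^(0.036·RH+0.049·T) = 0.9369 μm/a
  sum: 1.491 + 0.9369 → r_corr = 2.428 μm/a
  mass loss = 2.428 μm/a × 8.96 g/cm³ = 21.76 g·m⁻²·a⁻¹
Ordering by g·m⁻²·a⁻¹: carbon steel (436) > copper (21.8) > zinc (18.2)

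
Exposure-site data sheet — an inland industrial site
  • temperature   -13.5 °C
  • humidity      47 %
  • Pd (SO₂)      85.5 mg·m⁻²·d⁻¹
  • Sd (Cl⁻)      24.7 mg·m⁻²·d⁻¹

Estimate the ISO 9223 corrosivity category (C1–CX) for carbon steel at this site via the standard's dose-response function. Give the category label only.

carbon steel: T≤10 °C ⇒ hinge +0.150·(-13.5−10) = -3.5250
  sulphur-dioxide contribution → 1.349 μm/a
  chloride contribution → 2.047 μm/a
  total first-year rate 3.396 μm/a
Category bounds: 1.3…25 μm/a bracket r_corr ⇒ C2

C2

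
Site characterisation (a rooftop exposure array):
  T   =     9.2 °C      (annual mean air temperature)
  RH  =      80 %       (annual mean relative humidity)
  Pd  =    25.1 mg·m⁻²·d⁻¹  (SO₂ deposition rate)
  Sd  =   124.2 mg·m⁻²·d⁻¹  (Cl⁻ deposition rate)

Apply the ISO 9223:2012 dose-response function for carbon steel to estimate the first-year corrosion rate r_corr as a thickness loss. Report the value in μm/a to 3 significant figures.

carbon steel: temperature factor f = +0.150·(-0.8) = -0.1200
  SO₂ term: 1.77·25.1^0.52·exp(0.02·80-0.1200) = 41.55
  Cl⁻ term: 0.102·124.2^0.62·exp(0.033·80+0.04·9.2) = 41.05
  sum: 41.55 + 41.05 → r_corr = 82.6 μm/a

r_corr = 82.6 μm/a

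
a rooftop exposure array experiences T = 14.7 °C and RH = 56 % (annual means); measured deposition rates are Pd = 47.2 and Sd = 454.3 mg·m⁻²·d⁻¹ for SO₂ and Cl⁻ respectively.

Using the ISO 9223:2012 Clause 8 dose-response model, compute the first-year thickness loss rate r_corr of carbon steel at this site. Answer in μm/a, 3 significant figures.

r_corr = 83.0 μm/a

carbon steel: temperature factor f = -0.054·(4.7) = -0.2538
  Pd branch = 1.77·Pd^0.52·e^(0.02·RH+f) = 31.23 μm/a
  Sd branch = 0.102·Sd^0.62·e^(0.033·RH+0.04·T) = 51.77 μm/a
  r_corr = 31.23 + 51.77 = 83 μm/a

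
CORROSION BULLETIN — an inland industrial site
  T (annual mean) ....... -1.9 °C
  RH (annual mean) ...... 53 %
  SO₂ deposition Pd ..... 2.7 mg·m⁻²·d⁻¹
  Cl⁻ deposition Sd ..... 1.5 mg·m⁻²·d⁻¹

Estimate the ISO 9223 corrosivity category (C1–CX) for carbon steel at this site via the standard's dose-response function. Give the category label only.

C2

carbon steel: temperature factor f = +0.150·(-11.9) = -1.7850
  Pd branch = 1.77·Pd^0.52·e^(0.02·RH+f) = 1.437 μm/a
  Cl⁻ term: 0.102·1.5^0.62·exp(0.033·53+0.04·-1.9) = 0.6988
  sum: 1.437 + 0.6988 → r_corr = 2.136 μm/a
Category bounds: 1.3…25 μm/a bracket r_corr ⇒ C2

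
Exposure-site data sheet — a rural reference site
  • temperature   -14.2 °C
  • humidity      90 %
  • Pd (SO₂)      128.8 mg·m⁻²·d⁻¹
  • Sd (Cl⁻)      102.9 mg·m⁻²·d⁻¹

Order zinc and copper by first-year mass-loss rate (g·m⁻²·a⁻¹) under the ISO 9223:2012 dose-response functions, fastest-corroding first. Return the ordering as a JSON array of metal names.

["zinc", "copper"]

zinc: f(T) = +0.038·(T−10) [T≤10 °C] = -0.9196
  sulphur-dioxide contribution → 2.739 μm/a
  chloride contribution → 0.1509 μm/a
  ⇒ r_corr(zinc) = 2.89 μm/a
  mass loss = 2.89 μm/a × 7.14 g/cm³ = 20.63 g·m⁻²·a⁻¹
copper: f(T) = +0.126·(T−10) [T≤10 °C] = -3.0492
  sulphur-dioxide contribution → 0.1798 μm/a
  chloride contribution → 0.456 μm/a
  total first-year rate 0.6358 μm/a
  mass loss = 0.6358 μm/a × 8.96 g/cm³ = 5.697 g·m⁻²·a⁻¹
Ordering by g·m⁻²·a⁻¹: zinc (20.6) > copper (5.7)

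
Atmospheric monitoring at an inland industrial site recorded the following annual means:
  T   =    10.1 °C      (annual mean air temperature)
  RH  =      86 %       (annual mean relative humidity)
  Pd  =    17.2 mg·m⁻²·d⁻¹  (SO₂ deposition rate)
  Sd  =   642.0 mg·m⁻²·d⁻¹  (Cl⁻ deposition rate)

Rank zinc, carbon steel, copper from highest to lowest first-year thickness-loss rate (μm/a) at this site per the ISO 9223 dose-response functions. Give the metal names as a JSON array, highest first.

["carbon steel", "zinc", "copper"]

zinc: f(T) = -0.071·(T−10) [T>10 °C] = -0.0071
  sulphur-dioxide contribution → 2.34 μm/a
  chloride contribution → 3.273 μm/a
  ⇒ r_corr(zinc) = 5.613 μm/a
carbon steel: f(T) = -0.054·(T−10) [T>10 °C] = -0.0054
  sulphur-dioxide contribution → 43.16 μm/a
  chloride contribution → 143.6 μm/a
  ⇒ r_corr(carbon steel) = 186.8 μm/a
copper: f(T) = -0.080·(T−10) [T>10 °C] = -0.0080
  sulphur-dioxide contribution → 1.761 μm/a
  chloride contribution → 2.129 μm/a
  total first-year rate 3.89 μm/a
Ordering by μm/a: carbon steel (187) > zinc (5.61) > copper (3.89)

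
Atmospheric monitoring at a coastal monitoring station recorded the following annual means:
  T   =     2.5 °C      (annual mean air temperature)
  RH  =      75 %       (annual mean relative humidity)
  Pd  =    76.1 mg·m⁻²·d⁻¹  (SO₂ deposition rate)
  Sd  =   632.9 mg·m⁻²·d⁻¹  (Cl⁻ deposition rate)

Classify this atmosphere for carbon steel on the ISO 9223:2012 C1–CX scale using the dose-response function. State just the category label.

C5

carbon steel: temperature factor f = +0.150·(-7.5) = -1.1250
  sulphur-dioxide contribution → 24.5 μm/a
  chloride contribution → 73.07 μm/a
  ⇒ r_corr(carbon steel) = 97.57 μm/a
Category bounds: 80…200 μm/a bracket r_corr ⇒ C5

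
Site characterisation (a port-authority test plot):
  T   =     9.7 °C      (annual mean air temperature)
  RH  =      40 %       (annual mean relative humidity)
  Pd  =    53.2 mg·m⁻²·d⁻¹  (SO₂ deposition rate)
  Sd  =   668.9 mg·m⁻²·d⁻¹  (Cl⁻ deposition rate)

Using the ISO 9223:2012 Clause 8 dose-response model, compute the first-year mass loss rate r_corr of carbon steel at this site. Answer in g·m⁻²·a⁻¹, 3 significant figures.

r_corr = 483 g·m⁻²·a⁻¹

carbon steel: f(T) = +0.150·(T−10) [T≤10 °C] = -0.0450
  SO₂ term: 1.77·53.2^0.52·exp(0.02·40-0.0450) = 29.74
  Cl⁻ term: 0.102·668.9^0.62·exp(0.033·40+0.04·9.7) = 31.78
  r_corr = 29.74 + 31.78 = 61.52 μm/a
Convert to mass loss: 61.52 μm/a × 7.85 g/cm³ = 482.9 g·m⁻²·a⁻¹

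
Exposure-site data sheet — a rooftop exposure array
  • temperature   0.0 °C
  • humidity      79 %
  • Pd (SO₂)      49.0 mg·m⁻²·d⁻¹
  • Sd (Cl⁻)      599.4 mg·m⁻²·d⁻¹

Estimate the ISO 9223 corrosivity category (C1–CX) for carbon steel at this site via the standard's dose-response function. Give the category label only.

carbon steel: temperature factor f = +0.150·(-10.0) = -1.5000
  sulphur-dioxide contribution → 14.51 μm/a
  chloride contribution → 72.94 μm/a
  ⇒ r_corr(carbon steel) = 87.45 μm/a
Category bounds: 80…200 μm/a bracket r_corr ⇒ C5

C5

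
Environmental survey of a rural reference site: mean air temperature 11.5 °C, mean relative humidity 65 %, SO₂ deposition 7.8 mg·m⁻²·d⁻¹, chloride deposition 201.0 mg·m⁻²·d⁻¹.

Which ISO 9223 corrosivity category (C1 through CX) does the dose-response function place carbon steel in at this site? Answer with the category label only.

carbon steel: T>10 °C ⇒ hinge -0.054·(11.5−10) = -0.0810
  SO₂ term: 1.77·7.8^0.52·exp(0.02·65-0.0810) = 17.43
  Sd branch = 0.102·Sd^0.62·e^(0.033·RH+0.04·T) = 36.98 μm/a
  sum: 17.43 + 36.98 → r_corr = 54.4 μm/a
54.4 μm/a falls in (50, 80] for carbon steel → category C4

C4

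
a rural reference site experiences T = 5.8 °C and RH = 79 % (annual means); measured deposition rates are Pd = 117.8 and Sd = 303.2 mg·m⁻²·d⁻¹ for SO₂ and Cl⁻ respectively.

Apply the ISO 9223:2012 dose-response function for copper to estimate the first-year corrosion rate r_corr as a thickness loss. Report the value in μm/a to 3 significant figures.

r_corr = 2.24 μm/a

copper: f(T) = +0.126·(T−10) [T≤10 °C] = -0.5292
  sulphur-dioxide contribution → 1.141 μm/a
  chloride contribution → 1.095 μm/a
  total first-year rate 2.236 μm/a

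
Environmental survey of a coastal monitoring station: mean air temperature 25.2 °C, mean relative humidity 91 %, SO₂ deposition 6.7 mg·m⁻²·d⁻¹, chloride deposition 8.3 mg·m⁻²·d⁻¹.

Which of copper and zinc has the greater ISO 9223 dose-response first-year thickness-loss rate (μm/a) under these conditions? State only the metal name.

copper: T>10 °C ⇒ hinge -0.080·(25.2−10) = -1.2160
  SO₂ term: 0.0053·6.7^0.26·exp(0.059·91-1.2160) = 0.5529
  Sd branch = 0.01025·Sd^0.27·e^(0.036·RH+0.049·T) = 1.652 μm/a
  sum: 0.5529 + 1.652 → r_corr = 2.204 μm/a
zinc: T>10 °C ⇒ hinge -0.071·(25.2−10) = -1.0792
  Pd branch = 0.0129·Pd^0.44·e^(0.046·RH+f) = 0.6658 μm/a
  Cl⁻ term: 0.0175·8.3^0.57·exp(0.008·91+0.085·25.2) = 1.031
  r_corr = 0.6658 + 1.031 = 1.697 μm/a
Ordering by μm/a: copper (2.2) > zinc (1.7)

copper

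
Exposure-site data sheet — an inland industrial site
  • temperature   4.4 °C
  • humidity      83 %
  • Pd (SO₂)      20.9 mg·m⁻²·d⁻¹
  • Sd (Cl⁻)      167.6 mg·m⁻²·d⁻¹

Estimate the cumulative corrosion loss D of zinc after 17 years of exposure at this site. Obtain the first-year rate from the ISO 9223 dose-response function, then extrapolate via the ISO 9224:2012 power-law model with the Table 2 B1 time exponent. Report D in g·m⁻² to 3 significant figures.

D(17) = 195 g·m⁻²

zinc: f(T) = +0.038·(T−10) [T≤10 °C] = -0.2128
  sulphur-dioxide contribution → 1.808 μm/a
  chloride contribution → 0.9155 μm/a
  ⇒ r_corr(zinc) = 2.723 μm/a
ISO 9224: D(t) = r_corr · t^b with b = 0.813 (zinc, B1)
  D(17) = 2.723 × 17^0.813 = 2.723 × 10.01 = 27.26 μm
  Mass loss = 27.26 μm × 7.14 g/cm³ = 194.6 g·m⁻²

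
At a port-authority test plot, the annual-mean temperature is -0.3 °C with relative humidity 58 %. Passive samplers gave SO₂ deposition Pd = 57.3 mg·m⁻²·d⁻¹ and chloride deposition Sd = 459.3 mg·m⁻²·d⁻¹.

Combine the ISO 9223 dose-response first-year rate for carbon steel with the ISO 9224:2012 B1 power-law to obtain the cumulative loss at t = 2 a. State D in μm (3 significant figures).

carbon steel: temperature factor f = +0.150·(-10.3) = -1.5450
  sulphur-dioxide contribution → 9.886 μm/a
  chloride contribution → 30.56 μm/a
  ⇒ r_corr(carbon steel) = 40.44 μm/a
Power-law: D(2) = r_corr · 2^0.523
  D(2) = 40.44 × 2^0.523 = 40.44 × 1.437 = 58.12 μm

D(2) = 58.1 μm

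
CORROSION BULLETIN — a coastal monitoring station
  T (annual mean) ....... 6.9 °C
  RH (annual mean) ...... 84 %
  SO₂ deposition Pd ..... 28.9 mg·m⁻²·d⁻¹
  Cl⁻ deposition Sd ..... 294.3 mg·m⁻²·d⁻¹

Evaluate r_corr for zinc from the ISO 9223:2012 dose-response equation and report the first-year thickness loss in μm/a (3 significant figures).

zinc: f(T) = +0.038·(T−10) [T≤10 °C] = -0.1178
  SO₂ term: 0.0129·28.9^0.44·exp(0.046·84-0.1178) = 2.401
  Cl⁻ term: 0.0175·294.3^0.57·exp(0.008·84+0.085·6.9) = 1.573
  sum: 2.401 + 1.573 → r_corr = 3.974 μm/a

r_corr = 3.97 μm/a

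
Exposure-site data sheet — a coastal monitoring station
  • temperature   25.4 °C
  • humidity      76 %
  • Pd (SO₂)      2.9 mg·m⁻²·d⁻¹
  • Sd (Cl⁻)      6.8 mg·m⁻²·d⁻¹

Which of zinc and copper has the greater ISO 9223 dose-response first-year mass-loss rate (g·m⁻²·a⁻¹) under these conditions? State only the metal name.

copper

zinc: temperature factor f = -0.071·(15.4) = -1.0934
  SO₂ term: 0.0129·2.9^0.44·exp(0.046·76-1.0934) = 0.2278
  Sd branch = 0.0175·Sd^0.57·e^(0.008·RH+0.085·T) = 0.8303 μm/a
  sum: 0.2278 + 0.8303 → r_corr = 1.058 μm/a
  mass loss = 1.058 μm/a × 7.14 g/cm³ = 7.555 g·m⁻²·a⁻¹
copper: temperature factor f = -0.080·(15.4) = -1.2320
  SO₂ term: 0.0053·2.9^0.26·exp(0.059·76-1.2320) = 0.1806
  Sd branch = 0.01025·Sd^0.27·e^(0.036·RH+0.049·T) = 0.921 μm/a
  sum: 0.1806 + 0.921 → r_corr = 1.102 μm/a
  mass loss = 1.102 μm/a × 8.96 g/cm³ = 9.871 g·m⁻²·a⁻¹
Ordering by g·m⁻²·a⁻¹: copper (9.87) > zinc (7.55)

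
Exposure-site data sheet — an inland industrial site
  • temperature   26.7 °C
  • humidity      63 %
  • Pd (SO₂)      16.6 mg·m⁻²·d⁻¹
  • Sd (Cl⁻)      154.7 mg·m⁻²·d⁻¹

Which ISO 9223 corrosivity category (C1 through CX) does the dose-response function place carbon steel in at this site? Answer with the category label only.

C4

carbon steel: f(T) = -0.054·(T−10) [T>10 °C] = -0.9018
  Pd branch = 1.77·Pd^0.52·e^(0.02·RH+f) = 10.91 μm/a
  Cl⁻ term: 0.102·154.7^0.62·exp(0.033·63+0.04·26.7) = 54.05
  r_corr = 10.91 + 54.05 = 64.97 μm/a
65 μm/a falls in (50, 80] for carbon steel → category C4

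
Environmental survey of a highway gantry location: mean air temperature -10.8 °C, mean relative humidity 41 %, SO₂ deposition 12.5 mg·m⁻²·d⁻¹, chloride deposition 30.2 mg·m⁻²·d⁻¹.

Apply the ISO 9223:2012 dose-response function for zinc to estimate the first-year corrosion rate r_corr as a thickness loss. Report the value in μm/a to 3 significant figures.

r_corr = 0.185 μm/a

zinc: T≤10 °C ⇒ hinge +0.038·(-10.8−10) = -0.7904
  sulphur-dioxide contribution → 0.1172 μm/a
  chloride contribution → 0.06767 μm/a
  ⇒ r_corr(zinc) = 0.1849 μm/a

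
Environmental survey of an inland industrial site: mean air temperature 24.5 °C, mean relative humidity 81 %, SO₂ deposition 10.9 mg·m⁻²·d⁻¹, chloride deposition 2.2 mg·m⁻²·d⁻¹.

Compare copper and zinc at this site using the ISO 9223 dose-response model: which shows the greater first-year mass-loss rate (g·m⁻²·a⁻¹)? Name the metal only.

copper

copper: T>10 °C ⇒ hinge -0.080·(24.5−10) = -1.1600
  sulphur-dioxide contribution → 0.3679 μm/a
  chloride contribution → 0.7779 μm/a
  total first-year rate 1.146 μm/a
  mass loss = 1.146 μm/a × 8.96 g/cm³ = 10.27 g·m⁻²·a⁻¹
zinc: temperature factor f = -0.071·(14.5) = -1.0295
  sulphur-dioxide contribution → 0.5472 μm/a
  chloride contribution → 0.4208 μm/a
  ⇒ r_corr(zinc) = 0.968 μm/a
  mass loss = 0.968 μm/a × 7.14 g/cm³ = 6.911 g·m⁻²·a⁻¹
Ordering by g·m⁻²·a⁻¹: copper (10.3) > zinc (6.91)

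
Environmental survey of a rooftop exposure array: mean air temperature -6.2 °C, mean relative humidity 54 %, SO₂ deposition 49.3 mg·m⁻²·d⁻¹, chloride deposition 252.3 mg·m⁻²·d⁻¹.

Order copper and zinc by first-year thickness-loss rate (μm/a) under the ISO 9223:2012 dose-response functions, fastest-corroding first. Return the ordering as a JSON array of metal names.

["zinc", "copper"]

copper: T≤10 °C ⇒ hinge +0.126·(-6.2−10) = -2.0412
  sulphur-dioxide contribution → 0.04588 μm/a
  chloride contribution → 0.2353 μm/a
  total first-year rate 0.2811 μm/a
zinc: temperature factor f = +0.038·(-16.2) = -0.6156
  sulphur-dioxide contribution → 0.4644 μm/a
  chloride contribution → 0.3723 μm/a
  ⇒ r_corr(zinc) = 0.8367 μm/a
Ordering by μm/a: zinc (0.837) > copper (0.281)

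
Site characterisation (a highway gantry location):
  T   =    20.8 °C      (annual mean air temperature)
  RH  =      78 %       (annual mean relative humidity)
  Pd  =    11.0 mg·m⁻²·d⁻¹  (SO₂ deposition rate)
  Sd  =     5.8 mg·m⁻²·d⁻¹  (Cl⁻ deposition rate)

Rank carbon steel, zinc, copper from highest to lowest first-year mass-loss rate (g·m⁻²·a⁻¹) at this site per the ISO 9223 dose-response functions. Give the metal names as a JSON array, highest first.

carbon steel: temperature factor f = -0.054·(10.8) = -0.5832
  SO₂ term: 1.77·11.0^0.52·exp(0.02·78-0.5832) = 16.36
  Sd branch = 0.102·Sd^0.62·e^(0.033·RH+0.04·T) = 9.144 μm/a
  sum: 16.36 + 9.144 → r_corr = 25.5 μm/a
  mass loss = 25.5 μm/a × 7.85 g/cm³ = 200.2 g·m⁻²·a⁻¹
zinc: T>10 °C ⇒ hinge -0.071·(20.8−10) = -0.7668
  Pd branch = 0.0129·Pd^0.44·e^(0.046·RH+f) = 0.6223 μm/a
  Sd branch = 0.0175·Sd^0.57·e^(0.008·RH+0.085·T) = 0.5212 μm/a
  sum: 0.6223 + 0.5212 → r_corr = 1.144 μm/a
  mass loss = 1.144 μm/a × 7.14 g/cm³ = 8.165 g·m⁻²·a⁻¹
copper: f(T) = -0.080·(T−10) [T>10 °C] = -0.8640
  Pd branch = 0.0053·Pd^0.26·e^(0.059·RH+f) = 0.4154 μm/a
  Sd branch = 0.01025·Sd^0.27·e^(0.036·RH+0.049·T) = 0.7568 μm/a
  sum: 0.4154 + 0.7568 → r_corr = 1.172 μm/a
  mass loss = 1.172 μm/a × 8.96 g/cm³ = 10.5 g·m⁻²·a⁻¹
Ordering by g·m⁻²·a⁻¹: carbon steel (200) > copper (10.5) > zinc (8.17)

["carbon steel", "copper", "zinc"]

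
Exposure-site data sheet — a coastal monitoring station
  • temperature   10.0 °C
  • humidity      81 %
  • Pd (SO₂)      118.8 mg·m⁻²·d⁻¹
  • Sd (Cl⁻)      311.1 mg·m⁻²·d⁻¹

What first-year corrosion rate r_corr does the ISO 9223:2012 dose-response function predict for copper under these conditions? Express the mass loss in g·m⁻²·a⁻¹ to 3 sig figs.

r_corr = 32.6 g·m⁻²·a⁻¹

copper: temperature factor f = +0.126·(0.0) = +0.0000
  SO₂ term: 0.0053·118.8^0.26·exp(0.059·81+0.0000) = 2.184
  Sd branch = 0.01025·Sd^0.27·e^(0.036·RH+0.049·T) = 1.456 μm/a
  sum: 2.184 + 1.456 → r_corr = 3.639 μm/a
Convert to mass loss: 3.639 μm/a × 8.96 g/cm³ = 32.61 g·m⁻²·a⁻¹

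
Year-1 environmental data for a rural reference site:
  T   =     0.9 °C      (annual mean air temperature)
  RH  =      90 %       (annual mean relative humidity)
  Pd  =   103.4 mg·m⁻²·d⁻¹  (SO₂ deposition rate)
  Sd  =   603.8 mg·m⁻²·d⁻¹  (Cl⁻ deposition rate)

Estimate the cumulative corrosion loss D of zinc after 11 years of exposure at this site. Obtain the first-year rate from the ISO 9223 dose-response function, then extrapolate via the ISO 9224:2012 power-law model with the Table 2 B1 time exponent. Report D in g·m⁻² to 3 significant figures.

zinc: T≤10 °C ⇒ hinge +0.038·(0.9−10) = -0.3458
  sulphur-dioxide contribution → 4.413 μm/a
  chloride contribution → 1.493 μm/a
  ⇒ r_corr(zinc) = 5.906 μm/a
ISO 9224: D(t) = r_corr · t^b with b = 0.813 (zinc, B1)
  D(11) = 5.906 × 11^0.813 = 5.906 × 7.025 = 41.49 μm
  Mass loss = 41.49 μm × 7.14 g/cm³ = 296.3 g·m⁻²

D(11) = 296 g·m⁻²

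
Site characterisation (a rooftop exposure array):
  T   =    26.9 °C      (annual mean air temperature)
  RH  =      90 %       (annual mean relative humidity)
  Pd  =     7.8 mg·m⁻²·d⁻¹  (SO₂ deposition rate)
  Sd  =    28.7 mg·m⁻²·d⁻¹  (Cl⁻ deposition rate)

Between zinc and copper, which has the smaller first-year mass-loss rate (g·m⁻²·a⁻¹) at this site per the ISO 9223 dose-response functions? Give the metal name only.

zinc: f(T) = -0.071·(T−10) [T>10 °C] = -1.1999
  Pd branch = 0.0129·Pd^0.44·e^(0.046·RH+f) = 0.6025 μm/a
  Cl⁻ term: 0.0175·28.7^0.57·exp(0.008·90+0.085·26.9) = 2.397
  r_corr = 0.6025 + 2.397 = 3 μm/a
  mass loss = 3 μm/a × 7.14 g/cm³ = 21.42 g·m⁻²·a⁻¹
copper: T>10 °C ⇒ hinge -0.080·(26.9−10) = -1.3520
  SO₂ term: 0.0053·7.8^0.26·exp(0.059·90-1.3520) = 0.4733
  Sd branch = 0.01025·Sd^0.27·e^(0.036·RH+0.049·T) = 2.421 μm/a
  sum: 0.4733 + 2.421 → r_corr = 2.894 μm/a
  mass loss = 2.894 μm/a × 8.96 g/cm³ = 25.93 g·m⁻²·a⁻¹
Ordering by g·m⁻²·a⁻¹: copper (25.9) > zinc (21.4)

zinc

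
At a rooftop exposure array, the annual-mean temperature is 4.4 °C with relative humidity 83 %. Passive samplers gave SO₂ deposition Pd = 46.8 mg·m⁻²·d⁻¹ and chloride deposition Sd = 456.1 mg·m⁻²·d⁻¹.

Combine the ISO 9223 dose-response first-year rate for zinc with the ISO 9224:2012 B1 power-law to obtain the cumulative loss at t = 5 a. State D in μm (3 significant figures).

zinc: temperature factor f = +0.038·(-5.6) = -0.2128
  sulphur-dioxide contribution → 2.578 μm/a
  chloride contribution → 1.62 μm/a
  total first-year rate 4.198 μm/a
ISO 9224: D(t) = r_corr · t^b with b = 0.813 (zinc, B1)
  D(5) = 4.198 × 5^0.813 = 4.198 × 3.701 = 15.53 μm

D(5) = 15.5 μm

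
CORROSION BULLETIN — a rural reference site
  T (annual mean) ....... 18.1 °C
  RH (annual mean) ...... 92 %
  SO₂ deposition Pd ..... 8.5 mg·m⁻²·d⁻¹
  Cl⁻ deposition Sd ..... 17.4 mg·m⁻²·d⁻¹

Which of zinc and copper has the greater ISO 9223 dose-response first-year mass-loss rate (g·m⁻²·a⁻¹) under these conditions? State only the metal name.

zinc: temperature factor f = -0.071·(8.1) = -0.5751
  SO₂ term: 0.0129·8.5^0.44·exp(0.046·92-0.5751) = 1.281
  Sd branch = 0.0175·Sd^0.57·e^(0.008·RH+0.085·T) = 0.8669 μm/a
  sum: 1.281 + 0.8669 → r_corr = 2.148 μm/a
  mass loss = 2.148 μm/a × 7.14 g/cm³ = 15.34 g·m⁻²·a⁻¹
copper: temperature factor f = -0.080·(8.1) = -0.6480
  Pd branch = 0.0053·Pd^0.26·e^(0.059·RH+f) = 1.101 μm/a
  Sd branch = 0.01025·Sd^0.27·e^(0.036·RH+0.049·T) = 1.476 μm/a
  r_corr = 1.101 + 1.476 = 2.578 μm/a
  mass loss = 2.578 μm/a × 8.96 g/cm³ = 23.1 g·m⁻²·a⁻¹
Ordering by g·m⁻²·a⁻¹: copper (23.1) > zinc (15.3)

copper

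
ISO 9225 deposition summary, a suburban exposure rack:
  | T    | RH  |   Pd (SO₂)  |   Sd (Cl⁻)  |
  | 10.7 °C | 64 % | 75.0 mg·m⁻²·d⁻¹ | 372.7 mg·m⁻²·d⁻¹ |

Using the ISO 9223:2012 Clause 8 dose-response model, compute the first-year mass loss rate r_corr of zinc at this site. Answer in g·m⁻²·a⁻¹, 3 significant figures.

r_corr = 26.3 g·m⁻²·a⁻¹

zinc: T>10 °C ⇒ hinge -0.071·(10.7−10) = -0.0497
  sulphur-dioxide contribution → 1.558 μm/a
  chloride contribution → 2.119 μm/a
  ⇒ r_corr(zinc) = 3.677 μm/a
Convert to mass loss: 3.677 μm/a × 7.14 g/cm³ = 26.25 g·m⁻²·a⁻¹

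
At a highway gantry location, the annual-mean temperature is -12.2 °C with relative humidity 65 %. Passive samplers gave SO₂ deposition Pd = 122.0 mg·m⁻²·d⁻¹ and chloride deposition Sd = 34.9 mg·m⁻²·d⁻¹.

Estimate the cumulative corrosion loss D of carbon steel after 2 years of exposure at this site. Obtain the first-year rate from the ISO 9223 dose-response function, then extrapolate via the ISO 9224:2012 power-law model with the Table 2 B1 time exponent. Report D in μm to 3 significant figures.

carbon steel: f(T) = +0.150·(T−10) [T≤10 °C] = -3.3300
  SO₂ term: 1.77·122.0^0.52·exp(0.02·65-3.3300) = 2.827
  Cl⁻ term: 0.102·34.9^0.62·exp(0.033·65+0.04·-12.2) = 4.839
  sum: 2.827 + 4.839 → r_corr = 7.666 μm/a
Power-law: D(2) = r_corr · 2^0.523
  D(2) = 7.666 × 2^0.523 = 7.666 × 1.437 = 11.02 μm

D(2) = 11.0 μm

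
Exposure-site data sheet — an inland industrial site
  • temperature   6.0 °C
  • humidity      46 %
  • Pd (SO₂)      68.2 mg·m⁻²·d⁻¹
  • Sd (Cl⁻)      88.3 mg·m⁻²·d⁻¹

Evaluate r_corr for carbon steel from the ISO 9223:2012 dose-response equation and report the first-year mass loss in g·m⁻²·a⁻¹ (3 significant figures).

r_corr = 247 g·m⁻²·a⁻¹

carbon steel: T≤10 °C ⇒ hinge +0.150·(6.0−10) = -0.6000
  sulphur-dioxide contribution → 21.9 μm/a
  chloride contribution → 9.519 μm/a
  total first-year rate 31.42 μm/a
Convert to mass loss: 31.42 μm/a × 7.85 g/cm³ = 246.7 g·m⁻²·a⁻¹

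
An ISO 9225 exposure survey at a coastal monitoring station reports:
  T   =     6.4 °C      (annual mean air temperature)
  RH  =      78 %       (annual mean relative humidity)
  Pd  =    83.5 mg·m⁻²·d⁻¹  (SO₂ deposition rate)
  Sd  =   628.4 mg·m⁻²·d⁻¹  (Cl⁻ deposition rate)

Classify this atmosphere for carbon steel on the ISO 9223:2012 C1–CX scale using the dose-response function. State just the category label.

carbon steel: T≤10 °C ⇒ hinge +0.150·(6.4−10) = -0.5400
  Pd branch = 1.77·Pd^0.52·e^(0.02·RH+f) = 49 μm/a
  Cl⁻ term: 0.102·628.4^0.62·exp(0.033·78+0.04·6.4) = 93.88
  sum: 49 + 93.88 → r_corr = 142.9 μm/a
143 μm/a falls in (80, 200] for carbon steel → category C5

C5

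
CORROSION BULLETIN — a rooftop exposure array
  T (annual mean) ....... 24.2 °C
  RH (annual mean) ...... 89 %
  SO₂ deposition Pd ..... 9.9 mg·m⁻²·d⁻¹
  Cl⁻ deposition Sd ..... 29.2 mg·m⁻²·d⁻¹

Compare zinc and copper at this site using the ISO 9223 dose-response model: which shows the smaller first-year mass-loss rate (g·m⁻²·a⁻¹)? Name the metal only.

zinc: T>10 °C ⇒ hinge -0.071·(24.2−10) = -1.0082
  SO₂ term: 0.0129·9.9^0.44·exp(0.046·89-1.0082) = 0.7741
  Sd branch = 0.0175·Sd^0.57·e^(0.008·RH+0.085·T) = 1.909 μm/a
  r_corr = 0.7741 + 1.909 = 2.683 μm/a
  mass loss = 2.683 μm/a × 7.14 g/cm³ = 19.16 g·m⁻²·a⁻¹
copper: f(T) = -0.080·(T−10) [T>10 °C] = -1.1360
  Pd branch = 0.0053·Pd^0.26·e^(0.059·RH+f) = 0.5892 μm/a
  Sd branch = 0.01025·Sd^0.27·e^(0.036·RH+0.049·T) = 2.055 μm/a
  sum: 0.5892 + 2.055 → r_corr = 2.644 μm/a
  mass loss = 2.644 μm/a × 8.96 g/cm³ = 23.69 g·m⁻²·a⁻¹
Ordering by g·m⁻²·a⁻¹: copper (23.7) > zinc (19.2)

zinc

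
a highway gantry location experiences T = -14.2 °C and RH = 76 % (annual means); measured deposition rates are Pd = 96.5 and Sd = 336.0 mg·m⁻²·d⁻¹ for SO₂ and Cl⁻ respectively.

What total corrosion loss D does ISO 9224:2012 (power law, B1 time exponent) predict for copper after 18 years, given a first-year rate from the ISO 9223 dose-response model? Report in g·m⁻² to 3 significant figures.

copper: temperature factor f = +0.126·(-24.2) = -3.0492
  sulphur-dioxide contribution → 0.07301 μm/a
  chloride contribution → 0.3792 μm/a
  ⇒ r_corr(copper) = 0.4522 μm/a
Long-term exponent b (ISO 9224 Table 2, B1) = 0.667
  D(18) = 0.4522 × 18^0.667 = 0.4522 × 6.875 = 3.109 μm
  Mass loss = 3.109 μm × 8.96 g/cm³ = 27.86 g·m⁻²

D(18) = 27.9 g·m⁻²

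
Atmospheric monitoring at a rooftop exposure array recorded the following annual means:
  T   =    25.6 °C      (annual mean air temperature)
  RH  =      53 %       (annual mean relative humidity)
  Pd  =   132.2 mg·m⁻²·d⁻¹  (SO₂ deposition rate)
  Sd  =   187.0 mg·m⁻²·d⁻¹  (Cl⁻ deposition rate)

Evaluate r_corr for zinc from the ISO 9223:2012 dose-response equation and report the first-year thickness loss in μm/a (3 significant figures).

r_corr = 5.07 μm/a

zinc: f(T) = -0.071·(T−10) [T>10 °C] = -1.1076
  Pd branch = 0.0129·Pd^0.44·e^(0.046·RH+f) = 0.4185 μm/a
  Cl⁻ term: 0.0175·187.0^0.57·exp(0.008·53+0.085·25.6) = 4.647
  sum: 0.4185 + 4.647 → r_corr = 5.065 μm/a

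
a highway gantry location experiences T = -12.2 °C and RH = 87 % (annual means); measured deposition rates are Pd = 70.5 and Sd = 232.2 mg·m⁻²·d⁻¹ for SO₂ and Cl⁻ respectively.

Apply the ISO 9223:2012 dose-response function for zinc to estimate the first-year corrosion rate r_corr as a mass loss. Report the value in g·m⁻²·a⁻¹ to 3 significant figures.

zinc: T≤10 °C ⇒ hinge +0.038·(-12.2−10) = -0.8436
  Pd branch = 0.0129·Pd^0.44·e^(0.046·RH+f) = 1.975 μm/a
  Cl⁻ term: 0.0175·232.2^0.57·exp(0.008·87+0.085·-12.2) = 0.2776
  sum: 1.975 + 0.2776 → r_corr = 2.252 μm/a
Convert to mass loss: 2.252 μm/a × 7.14 g/cm³ = 16.08 g·m⁻²·a⁻¹

r_corr = 16.1 g·m⁻²·a⁻¹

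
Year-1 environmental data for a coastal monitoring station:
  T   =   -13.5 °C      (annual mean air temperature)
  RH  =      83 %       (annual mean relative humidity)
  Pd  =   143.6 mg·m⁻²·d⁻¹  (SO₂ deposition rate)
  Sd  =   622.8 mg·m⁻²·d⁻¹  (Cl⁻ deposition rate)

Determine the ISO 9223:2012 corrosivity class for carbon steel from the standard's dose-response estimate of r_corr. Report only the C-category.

C4

carbon steel: f(T) = +0.150·(T−10) [T≤10 °C] = -3.5250
  SO₂ term: 1.77·143.6^0.52·exp(0.02·83-3.5250) = 3.629
  Cl⁻ term: 0.102·622.8^0.62·exp(0.033·83+0.04·-13.5) = 49.67
  r_corr = 3.629 + 49.67 = 53.3 μm/a
53.3 μm/a falls in (50, 80] for carbon steel → category C4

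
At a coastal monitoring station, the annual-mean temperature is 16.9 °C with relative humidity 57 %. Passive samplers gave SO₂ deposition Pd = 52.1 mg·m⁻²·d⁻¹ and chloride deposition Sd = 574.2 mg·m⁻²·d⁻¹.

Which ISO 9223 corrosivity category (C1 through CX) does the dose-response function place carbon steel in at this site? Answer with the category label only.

C5

carbon steel: temperature factor f = -0.054·(6.9) = -0.3726
  SO₂ term: 1.77·52.1^0.52·exp(0.02·57-0.3726) = 29.79
  Cl⁻ term: 0.102·574.2^0.62·exp(0.033·57+0.04·16.9) = 67.56
  sum: 29.79 + 67.56 → r_corr = 97.35 μm/a
Category bounds: 80…200 μm/a bracket r_corr ⇒ C5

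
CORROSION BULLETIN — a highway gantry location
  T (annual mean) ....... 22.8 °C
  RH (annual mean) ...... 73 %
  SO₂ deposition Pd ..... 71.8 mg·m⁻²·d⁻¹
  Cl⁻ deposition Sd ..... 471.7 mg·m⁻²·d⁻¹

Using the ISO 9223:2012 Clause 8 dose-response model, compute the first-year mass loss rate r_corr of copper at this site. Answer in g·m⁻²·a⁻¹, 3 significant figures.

r_corr = 24.3 g·m⁻²·a⁻¹

copper: f(T) = -0.080·(T−10) [T>10 °C] = -1.0240
  SO₂ term: 0.0053·71.8^0.26·exp(0.059·73-1.0240) = 0.4292
  Sd branch = 0.01025·Sd^0.27·e^(0.036·RH+0.049·T) = 2.286 μm/a
  sum: 0.4292 + 2.286 → r_corr = 2.715 μm/a
Convert to mass loss: 2.715 μm/a × 8.96 g/cm³ = 24.33 g·m⁻²·a⁻¹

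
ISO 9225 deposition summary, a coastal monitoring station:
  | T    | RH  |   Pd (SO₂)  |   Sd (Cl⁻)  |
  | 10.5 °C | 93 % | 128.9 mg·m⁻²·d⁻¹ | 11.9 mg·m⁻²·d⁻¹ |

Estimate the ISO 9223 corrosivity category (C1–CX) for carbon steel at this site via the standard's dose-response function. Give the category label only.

C5

carbon steel: f(T) = -0.054·(T−10) [T>10 °C] = -0.0270
  Pd branch = 1.77·Pd^0.52·e^(0.02·RH+f) = 138.5 μm/a
  Cl⁻ term: 0.102·11.9^0.62·exp(0.033·93+0.04·10.5) = 15.51
  r_corr = 138.5 + 15.51 = 154 μm/a
154 μm/a falls in (80, 200] for carbon steel → category C5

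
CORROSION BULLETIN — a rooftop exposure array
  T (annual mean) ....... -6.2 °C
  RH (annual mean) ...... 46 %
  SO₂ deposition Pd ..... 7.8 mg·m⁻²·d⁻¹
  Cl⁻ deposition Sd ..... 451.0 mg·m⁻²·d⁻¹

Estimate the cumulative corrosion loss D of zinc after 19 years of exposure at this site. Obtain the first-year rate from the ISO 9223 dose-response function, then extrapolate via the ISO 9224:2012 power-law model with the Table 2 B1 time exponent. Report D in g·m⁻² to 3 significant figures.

zinc: f(T) = +0.038·(T−10) [T≤10 °C] = -0.6156
  Pd branch = 0.0129·Pd^0.44·e^(0.046·RH+f) = 0.1428 μm/a
  Sd branch = 0.0175·Sd^0.57·e^(0.008·RH+0.085·T) = 0.4863 μm/a
  sum: 0.1428 + 0.4863 → r_corr = 0.6291 μm/a
Power-law: D(19) = r_corr · 19^0.813
  D(19) = 0.6291 × 19^0.813 = 0.6291 × 10.96 = 6.892 μm
  Mass loss = 6.892 μm × 7.14 g/cm³ = 49.21 g·m⁻²

D(19) = 49.2 g·m⁻²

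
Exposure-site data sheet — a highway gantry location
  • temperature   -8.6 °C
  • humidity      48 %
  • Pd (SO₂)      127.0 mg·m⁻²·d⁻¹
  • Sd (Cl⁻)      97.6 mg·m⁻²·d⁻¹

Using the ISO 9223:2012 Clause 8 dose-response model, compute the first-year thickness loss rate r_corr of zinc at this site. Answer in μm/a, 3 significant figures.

r_corr = 0.656 μm/a

zinc: temperature factor f = +0.038·(-18.6) = -0.7068
  sulphur-dioxide contribution → 0.4878 μm/a
  chloride contribution → 0.1684 μm/a
  total first-year rate 0.6562 μm/a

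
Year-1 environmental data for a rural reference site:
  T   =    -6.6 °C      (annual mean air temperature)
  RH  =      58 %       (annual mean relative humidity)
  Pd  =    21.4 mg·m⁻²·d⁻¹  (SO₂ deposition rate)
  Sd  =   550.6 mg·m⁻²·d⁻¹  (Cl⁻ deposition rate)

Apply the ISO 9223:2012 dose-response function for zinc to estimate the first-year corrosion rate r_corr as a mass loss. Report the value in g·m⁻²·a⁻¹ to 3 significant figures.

zinc: T≤10 °C ⇒ hinge +0.038·(-6.6−10) = -0.6308
  SO₂ term: 0.0129·21.4^0.44·exp(0.046·58-0.6308) = 0.3808
  Sd branch = 0.0175·Sd^0.57·e^(0.008·RH+0.085·T) = 0.5797 μm/a
  sum: 0.3808 + 0.5797 → r_corr = 0.9605 μm/a
Convert to mass loss: 0.9605 μm/a × 7.14 g/cm³ = 6.858 g·m⁻²·a⁻¹

r_corr = 6.86 g·m⁻²·a⁻¹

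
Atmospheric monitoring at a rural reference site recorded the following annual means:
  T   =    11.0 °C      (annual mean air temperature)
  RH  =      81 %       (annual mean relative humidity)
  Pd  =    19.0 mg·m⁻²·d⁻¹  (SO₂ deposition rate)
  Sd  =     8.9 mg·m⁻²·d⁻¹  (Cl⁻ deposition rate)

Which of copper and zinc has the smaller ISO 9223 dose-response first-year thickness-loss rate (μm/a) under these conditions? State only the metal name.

copper: temperature factor f = -0.080·(1.0) = -0.0800
  SO₂ term: 0.0053·19.0^0.26·exp(0.059·81-0.0800) = 1.252
  Sd branch = 0.01025·Sd^0.27·e^(0.036·RH+0.049·T) = 0.5855 μm/a
  sum: 1.252 + 0.5855 → r_corr = 1.837 μm/a
zinc: f(T) = -0.071·(T−10) [T>10 °C] = -0.0710
  Pd branch = 0.0129·Pd^0.44·e^(0.046·RH+f) = 1.822 μm/a
  Sd branch = 0.0175·Sd^0.57·e^(0.008·RH+0.085·T) = 0.2963 μm/a
  sum: 1.822 + 0.2963 → r_corr = 2.118 μm/a
Ordering by μm/a: zinc (2.12) > copper (1.84)

copper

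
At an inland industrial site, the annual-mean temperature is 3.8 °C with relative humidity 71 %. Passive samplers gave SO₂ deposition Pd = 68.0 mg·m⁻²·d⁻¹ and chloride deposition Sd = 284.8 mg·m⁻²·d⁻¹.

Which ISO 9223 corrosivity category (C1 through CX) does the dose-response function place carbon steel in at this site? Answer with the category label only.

carbon steel: f(T) = +0.150·(T−10) [T≤10 °C] = -0.9300
  Pd branch = 1.77·Pd^0.52·e^(0.02·RH+f) = 25.92 μm/a
  Sd branch = 0.102·Sd^0.62·e^(0.033·RH+0.04·T) = 41.11 μm/a
  sum: 25.92 + 41.11 → r_corr = 67.04 μm/a
67 μm/a falls in (50, 80] for carbon steel → category C4

C4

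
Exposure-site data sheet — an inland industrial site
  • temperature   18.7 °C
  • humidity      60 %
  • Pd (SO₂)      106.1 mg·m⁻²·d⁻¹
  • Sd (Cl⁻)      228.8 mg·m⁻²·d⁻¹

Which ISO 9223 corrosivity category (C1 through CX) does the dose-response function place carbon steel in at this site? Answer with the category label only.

C5

carbon steel: temperature factor f = -0.054·(8.7) = -0.4698
  sulphur-dioxide contribution → 41.54 μm/a
  chloride contribution → 45.31 μm/a
  ⇒ r_corr(carbon steel) = 86.85 μm/a
86.9 μm/a falls in (80, 200] for carbon steel → category C5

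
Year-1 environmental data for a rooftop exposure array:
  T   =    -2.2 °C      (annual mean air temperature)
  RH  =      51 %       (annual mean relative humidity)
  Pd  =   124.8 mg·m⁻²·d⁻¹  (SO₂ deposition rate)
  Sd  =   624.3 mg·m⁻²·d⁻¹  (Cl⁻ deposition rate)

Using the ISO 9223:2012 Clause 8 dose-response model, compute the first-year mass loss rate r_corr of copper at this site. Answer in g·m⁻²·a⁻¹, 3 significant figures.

r_corr = 3.67 g·m⁻²·a⁻¹

copper: f(T) = +0.126·(T−10) [T≤10 °C] = -1.5372
  SO₂ term: 0.0053·124.8^0.26·exp(0.059·51-1.5372) = 0.081
  Cl⁻ term: 0.01025·624.3^0.27·exp(0.036·51+0.049·-2.2) = 0.3281
  sum: 0.081 + 0.3281 → r_corr = 0.4091 μm/a
Convert to mass loss: 0.4091 μm/a × 8.96 g/cm³ = 3.666 g·m⁻²·a⁻¹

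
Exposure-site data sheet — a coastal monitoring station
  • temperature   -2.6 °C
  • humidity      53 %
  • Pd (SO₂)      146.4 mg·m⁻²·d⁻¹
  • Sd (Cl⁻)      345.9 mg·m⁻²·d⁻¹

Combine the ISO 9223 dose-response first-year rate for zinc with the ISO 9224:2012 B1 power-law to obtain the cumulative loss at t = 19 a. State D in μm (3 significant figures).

zinc: f(T) = +0.038·(T−10) [T≤10 °C] = -0.4788
  SO₂ term: 0.0129·146.4^0.44·exp(0.046·53-0.4788) = 0.8209
  Sd branch = 0.0175·Sd^0.57·e^(0.008·RH+0.085·T) = 0.6003 μm/a
  sum: 0.8209 + 0.6003 → r_corr = 1.421 μm/a
ISO 9224: D(t) = r_corr · t^b with b = 0.813 (zinc, B1)
  D(19) = 1.421 × 19^0.813 = 1.421 × 10.96 = 15.57 μm

D(19) = 15.6 μm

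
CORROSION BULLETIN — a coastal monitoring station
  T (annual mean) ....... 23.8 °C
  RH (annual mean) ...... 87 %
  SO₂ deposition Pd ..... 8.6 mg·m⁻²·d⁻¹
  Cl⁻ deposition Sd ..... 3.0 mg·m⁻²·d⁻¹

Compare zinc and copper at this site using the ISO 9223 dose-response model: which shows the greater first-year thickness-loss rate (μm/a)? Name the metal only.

copper

zinc: temperature factor f = -0.071·(13.8) = -0.9798
  sulphur-dioxide contribution → 0.6828 μm/a
  chloride contribution → 0.4964 μm/a
  total first-year rate 1.179 μm/a
copper: T>10 °C ⇒ hinge -0.080·(23.8−10) = -1.1040
  sulphur-dioxide contribution → 0.5212 μm/a
  chloride contribution → 1.014 μm/a
  ⇒ r_corr(copper) = 1.536 μm/a
Ordering by μm/a: copper (1.54) > zinc (1.18)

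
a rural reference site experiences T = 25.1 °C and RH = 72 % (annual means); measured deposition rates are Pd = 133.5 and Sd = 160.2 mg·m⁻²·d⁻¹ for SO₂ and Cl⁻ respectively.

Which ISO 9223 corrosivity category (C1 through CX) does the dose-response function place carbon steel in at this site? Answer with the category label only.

C5

carbon steel: f(T) = -0.054·(T−10) [T>10 °C] = -0.8154
  Pd branch = 1.77·Pd^0.52·e^(0.02·RH+f) = 42.12 μm/a
  Cl⁻ term: 0.102·160.2^0.62·exp(0.033·72+0.04·25.1) = 69.73
  r_corr = 42.12 + 69.73 = 111.8 μm/a
Category bounds: 80…200 μm/a bracket r_corr ⇒ C5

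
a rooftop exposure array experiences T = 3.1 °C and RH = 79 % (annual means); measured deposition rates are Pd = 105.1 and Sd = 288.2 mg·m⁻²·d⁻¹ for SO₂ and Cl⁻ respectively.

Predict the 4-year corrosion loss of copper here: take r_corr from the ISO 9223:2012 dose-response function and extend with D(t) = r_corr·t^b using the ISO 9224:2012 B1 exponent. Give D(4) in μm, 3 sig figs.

D(4) = 4.37 μm

copper: T≤10 °C ⇒ hinge +0.126·(3.1−10) = -0.8694
  Pd branch = 0.0053·Pd^0.26·e^(0.059·RH+f) = 0.7881 μm/a
  Sd branch = 0.01025·Sd^0.27·e^(0.036·RH+0.049·T) = 0.9461 μm/a
  sum: 0.7881 + 0.9461 → r_corr = 1.734 μm/a
Long-term exponent b (ISO 9224 Table 2, B1) = 0.667
  D(4) = 1.734 × 4^0.667 = 1.734 × 2.521 = 4.372 μm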